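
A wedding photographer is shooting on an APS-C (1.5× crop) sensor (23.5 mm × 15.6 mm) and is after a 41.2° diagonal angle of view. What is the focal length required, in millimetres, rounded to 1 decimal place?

37.5 mm

Sensor diagonal = √(23.5² + 15.6²) = √795.6100 ≈ 28.2066 mm.
From α = 2·arctan(d/2f) we get f = d / (2·tan(α/2)).
With d = 28.2066 mm and α/2 = 20.6°, tan(α/2) ≈ 0.37588, so f ≈ 28.2066 / 0.75175 ≈ 37.5212 mm.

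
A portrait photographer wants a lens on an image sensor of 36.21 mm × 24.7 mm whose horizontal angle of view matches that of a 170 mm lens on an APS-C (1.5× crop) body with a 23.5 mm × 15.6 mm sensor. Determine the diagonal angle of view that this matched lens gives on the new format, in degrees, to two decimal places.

9.57°

Equal horizontal AOV ⇒ f₂ = f₁ · 36.21/23.5 = 170 × 1.54085 ≈ 261.9447 mm.
Sensor diagonal = √(36.21² + 24.7²) = √1921.2541 ≈ 43.8321 mm.
Diagonal AOV on the new format = 2·arctan(43.8321 / (2 × 261.9447)) = 2·arctan(0.08367) ≈ 9.5652°.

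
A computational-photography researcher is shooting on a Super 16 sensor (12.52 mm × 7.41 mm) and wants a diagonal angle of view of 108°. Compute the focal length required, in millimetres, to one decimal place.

Sensor diagonal = √(12.52² + 7.41²) = √211.6585 ≈ 14.5485 mm.
From α = 2·arctan(d/2f) we get f = d / (2·tan(α/2)).
With d = 14.5485 mm and α/2 = 54°, tan(α/2) ≈ 1.37638, so f ≈ 14.5485 / 2.75276 ≈ 5.2850 mm.

5.3 mm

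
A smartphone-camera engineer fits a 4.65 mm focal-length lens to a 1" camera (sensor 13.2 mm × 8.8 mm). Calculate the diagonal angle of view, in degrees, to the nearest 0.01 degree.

Sensor diagonal = √(13.2² + 8.8²) = √251.6800 ≈ 15.8644 mm.
Angle of view α = 2·arctan(d/2f) with d = 15.8644 mm and f = 4.65 mm.
d/2f = 1.70585; arctan(1.70585) ≈ 59.6204°, so α ≈ 119.2409°.

119.24°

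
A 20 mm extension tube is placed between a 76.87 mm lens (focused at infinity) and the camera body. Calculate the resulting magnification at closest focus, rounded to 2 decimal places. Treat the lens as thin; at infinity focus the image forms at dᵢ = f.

0.26×

The tube moves the image plane from f to f + e, so dᵢ = 76.87 + 20 = 96.87 mm. Focus is achieved when 1/f = 1/dₒ + 1/dᵢ, giving dₒ = 1/(1/f − 1/(f+e)).
Magnification m = dᵢ/dₒ = (f+e)·(1/f − 1/(f+e)) = e/f = 20/76.87 ≈ 0.2602.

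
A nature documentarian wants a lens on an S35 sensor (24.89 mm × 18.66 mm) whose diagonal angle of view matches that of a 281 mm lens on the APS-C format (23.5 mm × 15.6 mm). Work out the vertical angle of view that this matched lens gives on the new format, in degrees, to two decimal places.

3.45°

Sensor diagonal = √(23.5² + 15.6²) = √795.6100 ≈ 28.2066 mm.
Sensor diagonal = √(24.89² + 18.66²) = √967.7077 ≈ 31.1080 mm.
Equal diagonal AOV ⇒ f₂ = f₁ · 31.1080/28.2066 = 281 × 1.10286 ≈ 309.9048 mm.
Vertical AOV on the new format = 2·arctan(18.66 / (2 × 309.9048)) = 2·arctan(0.03011) ≈ 3.4489°.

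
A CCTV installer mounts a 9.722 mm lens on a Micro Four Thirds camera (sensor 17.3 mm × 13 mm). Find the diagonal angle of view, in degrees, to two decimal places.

96.12°

Sensor diagonal = √(17.3² + 13²) = √468.2900 ≈ 21.6400 mm.
Angle of view α = 2·arctan(d/2f) with d = 21.6400 mm and f = 9.722 mm.
d/2f = 1.11294; arctan(1.11294) ≈ 48.0596°, so α ≈ 96.1193°.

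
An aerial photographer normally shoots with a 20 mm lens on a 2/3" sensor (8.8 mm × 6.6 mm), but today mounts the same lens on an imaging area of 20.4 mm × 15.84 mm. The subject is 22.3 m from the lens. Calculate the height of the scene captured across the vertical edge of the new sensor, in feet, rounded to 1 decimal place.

57.9 ft

The focal length stays 20 mm; the relevant sensor dimension is now h = 15.84 mm. Object distance dₒ = 22.3 m = 22300 mm.
Thin-lens field height W = h·(dₒ − f)/f = 15.84 × (22300 − 20)/20 ≈ 17645.760 mm = 17645.760/304.8 ft = 57.8929 ft.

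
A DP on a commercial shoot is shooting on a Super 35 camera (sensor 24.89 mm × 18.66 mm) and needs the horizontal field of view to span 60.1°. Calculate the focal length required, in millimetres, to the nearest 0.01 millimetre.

21.51 mm

From α = 2·arctan(w/2f) we get f = w / (2·tan(α/2)).
With w = 24.89 mm and α/2 = 30.05°, tan(α/2) ≈ 0.57851, so f ≈ 24.89 / 1.15703 ≈ 21.5120 mm.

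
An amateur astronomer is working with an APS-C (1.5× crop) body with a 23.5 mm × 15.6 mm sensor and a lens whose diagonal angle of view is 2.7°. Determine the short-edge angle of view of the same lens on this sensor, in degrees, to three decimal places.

Sensor diagonal = √(23.5² + 15.6²) = √795.6100 ≈ 28.2066 mm.
From the diagonal AOV: f = 28.2066 / (2·tan(1.35°)) = 28.2066 / 0.04713 ≈ 598.4510 mm.
Short-edge AOV = 2·arctan(15.6 / (2 × 598.4510)) = 2·arctan(0.01303) ≈ 1.4935°.

1.493°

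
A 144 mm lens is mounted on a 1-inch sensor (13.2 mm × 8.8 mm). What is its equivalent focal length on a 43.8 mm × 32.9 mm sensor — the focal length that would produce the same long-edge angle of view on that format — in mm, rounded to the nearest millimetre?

Equal angle of view means equal width/f ratio, so f₂ = f₁ · (width₂/width₁) = 144 × 43.8/13.2.
f₂ = 144 × 3.31818 ≈ 477.818 mm.

478 mm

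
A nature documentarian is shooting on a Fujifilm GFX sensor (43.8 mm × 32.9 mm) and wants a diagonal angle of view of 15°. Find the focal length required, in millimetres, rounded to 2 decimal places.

208.05 mm

Sensor diagonal = √(43.8² + 32.9²) = √3000.8500 ≈ 54.7800 mm.
From α = 2·arctan(d/2f) we get f = d / (2·tan(α/2)).
With d = 54.7800 mm and α/2 = 7.5°, tan(α/2) ≈ 0.13165, so f ≈ 54.7800 / 0.26330 ≈ 208.0478 mm.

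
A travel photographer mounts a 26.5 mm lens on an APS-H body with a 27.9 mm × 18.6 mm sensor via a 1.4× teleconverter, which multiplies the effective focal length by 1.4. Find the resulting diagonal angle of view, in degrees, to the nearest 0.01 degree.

Effective focal length f = 26.5 × 1.4 = 37.1 mm.
Sensor diagonal = √(27.9² + 18.6²) = √1124.3700 ≈ 33.5316 mm.
α = 2·arctan(33.532 / (2 × 37.1)) = 2·arctan(0.45191) ≈ 48.6373°.

48.64°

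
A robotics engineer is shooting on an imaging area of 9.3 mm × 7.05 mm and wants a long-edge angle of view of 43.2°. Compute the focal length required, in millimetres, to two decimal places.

11.74 mm

From α = 2·arctan(w/2f) we get f = w / (2·tan(α/2)).
With w = 9.3 mm and α/2 = 21.6°, tan(α/2) ≈ 0.39593, so f ≈ 9.3 / 0.79186 ≈ 11.7446 mm.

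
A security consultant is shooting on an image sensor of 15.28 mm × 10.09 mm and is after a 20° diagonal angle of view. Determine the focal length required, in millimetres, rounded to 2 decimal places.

51.92 mm

Sensor diagonal = √(15.28² + 10.09²) = √335.2865 ≈ 18.3108 mm.
From α = 2·arctan(d/2f) we get f = d / (2·tan(α/2)).
With d = 18.3108 mm and α/2 = 10°, tan(α/2) ≈ 0.17633, so f ≈ 18.3108 / 0.35265 ≈ 51.9229 mm.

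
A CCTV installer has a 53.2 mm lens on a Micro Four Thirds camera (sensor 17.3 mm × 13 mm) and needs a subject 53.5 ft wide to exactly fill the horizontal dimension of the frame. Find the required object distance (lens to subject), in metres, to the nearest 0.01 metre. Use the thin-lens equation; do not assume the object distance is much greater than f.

W: 53.5 ft × 304.8 mm/ft = 16306.80 mm.
Magnification m = w/W = dᵢ/dₒ; combined with 1/f = 1/dₒ + 1/dᵢ this gives dₒ = f·(1 + W/w).
dₒ = 53.2 mm × (1 + 16306.8/17.3) = 53.2 × 943.5896 ≈ 50198.965 mm = 50.199 m.

50.20 m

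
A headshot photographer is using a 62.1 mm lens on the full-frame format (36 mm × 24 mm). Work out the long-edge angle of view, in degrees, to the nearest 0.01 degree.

Angle of view α = 2·arctan(w/2f) with w = 36 mm and f = 62.1 mm.
w/2f = 0.28986; arctan(0.28986) ≈ 16.1645°, so α ≈ 32.3290°.

32.33°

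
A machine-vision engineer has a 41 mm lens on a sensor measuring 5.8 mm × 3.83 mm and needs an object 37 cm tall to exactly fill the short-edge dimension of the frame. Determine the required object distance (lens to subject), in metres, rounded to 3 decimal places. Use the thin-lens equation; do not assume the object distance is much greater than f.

4.002 m

W: 37 cm = 370 mm.
Magnification m = h/W = dᵢ/dₒ; combined with 1/f = 1/dₒ + 1/dᵢ this gives dₒ = f·(1 + W/h).
dₒ = 41 mm × (1 + 370/3.83) = 41 × 97.6057 ≈ 4001.836 mm = 4.00184 m.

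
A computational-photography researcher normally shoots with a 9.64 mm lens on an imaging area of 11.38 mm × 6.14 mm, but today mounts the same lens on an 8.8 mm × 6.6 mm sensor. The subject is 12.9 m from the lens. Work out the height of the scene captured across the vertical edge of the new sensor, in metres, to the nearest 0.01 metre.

The focal length stays 9.64 mm; the relevant sensor dimension is now h = 6.6 mm. Object distance dₒ = 12.9 m = 12900 mm.
Thin-lens field height W = h·(dₒ − f)/f = 6.6 × (12900 − 9.64)/9.64 ≈ 8825.350 mm = 8.82535 m.

8.83 m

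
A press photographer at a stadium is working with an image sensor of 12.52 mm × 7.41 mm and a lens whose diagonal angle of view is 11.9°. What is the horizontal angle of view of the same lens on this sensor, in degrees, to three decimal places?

Sensor diagonal = √(12.52² + 7.41²) = √211.6585 ≈ 14.5485 mm.
From the diagonal AOV: f = 14.5485 / (2·tan(5.95°)) = 14.5485 / 0.20844 ≈ 69.7957 mm.
Horizontal AOV = 2·arctan(12.52 / (2 × 69.7957)) = 2·arctan(0.08969) ≈ 10.2503°.

10.250°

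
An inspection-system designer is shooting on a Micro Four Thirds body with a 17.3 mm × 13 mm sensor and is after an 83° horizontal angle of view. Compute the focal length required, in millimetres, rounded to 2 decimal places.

9.78 mm

From α = 2·arctan(w/2f) we get f = w / (2·tan(α/2)).
With w = 17.3 mm and α/2 = 41.5°, tan(α/2) ≈ 0.88473, so f ≈ 17.3 / 1.76945 ≈ 9.7770 mm.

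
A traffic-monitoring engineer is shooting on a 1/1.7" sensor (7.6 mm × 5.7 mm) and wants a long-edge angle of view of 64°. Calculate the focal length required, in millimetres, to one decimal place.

From α = 2·arctan(w/2f) we get f = w / (2·tan(α/2)).
With w = 7.6 mm and α/2 = 32°, tan(α/2) ≈ 0.62487, so f ≈ 7.6 / 1.24974 ≈ 6.0813 mm.

6.1 mm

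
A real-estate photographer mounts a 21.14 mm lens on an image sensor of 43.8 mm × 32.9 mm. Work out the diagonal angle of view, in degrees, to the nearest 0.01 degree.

Sensor diagonal = √(43.8² + 32.9²) = √3000.8500 ≈ 54.7800 mm.
Angle of view α = 2·arctan(d/2f) with d = 54.7800 mm and f = 21.14 mm.
d/2f = 1.29565; arctan(1.29565) ≈ 52.3385°, so α ≈ 104.6771°.

104.68°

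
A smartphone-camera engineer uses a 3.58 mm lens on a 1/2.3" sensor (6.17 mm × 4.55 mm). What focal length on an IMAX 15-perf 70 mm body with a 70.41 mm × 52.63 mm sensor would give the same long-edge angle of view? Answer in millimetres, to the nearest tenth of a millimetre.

Equal angle of view means equal width/f ratio, so f₂ = f₁ · (width₂/width₁) = 3.58 × 70.41/6.17.
f₂ = 3.58 × 11.41167 ≈ 40.854 mm.

40.9 mm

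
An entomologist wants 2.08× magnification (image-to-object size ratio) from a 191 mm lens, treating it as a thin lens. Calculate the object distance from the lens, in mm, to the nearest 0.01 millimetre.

With m = dᵢ/dₒ and 1/f = 1/dₒ + 1/dᵢ, substituting dᵢ = m·dₒ gives 1/f = (1 + 1/m)/dₒ, hence dₒ = f·(1 + 1/m).
dₒ = 191 × (1 + 1/2.08) = 191 × 1.48077 ≈ 282.827 mm.

282.83 mm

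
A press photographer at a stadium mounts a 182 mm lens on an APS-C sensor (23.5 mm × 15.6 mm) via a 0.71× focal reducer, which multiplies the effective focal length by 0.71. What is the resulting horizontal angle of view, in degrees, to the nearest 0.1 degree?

10.4°

Effective focal length f = 182 × 0.71 = 129.22 mm.
α = 2·arctan(23.5 / (2 × 129.22)) = 2·arctan(0.09093) ≈ 10.3913°.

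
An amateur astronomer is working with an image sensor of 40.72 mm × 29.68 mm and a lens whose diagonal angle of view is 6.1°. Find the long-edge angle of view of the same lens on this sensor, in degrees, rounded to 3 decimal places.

Sensor diagonal = √(40.72² + 29.68²) = √2539.0208 ≈ 50.3887 mm.
From the diagonal AOV: f = 50.3887 / (2·tan(3.05°)) = 50.3887 / 0.10657 ≈ 472.8413 mm.
Long-edge AOV = 2·arctan(40.72 / (2 × 472.8413)) = 2·arctan(0.04306) ≈ 4.9311°.

4.931°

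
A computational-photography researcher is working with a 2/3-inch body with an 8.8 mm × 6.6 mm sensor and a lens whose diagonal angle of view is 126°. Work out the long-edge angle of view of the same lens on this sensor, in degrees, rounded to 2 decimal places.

Sensor diagonal = √(8.8² + 6.6²) = √121.0000 ≈ 11.0000 mm.
From the diagonal AOV: f = 11.0000 / (2·tan(63°)) = 11.0000 / 3.92522 ≈ 2.8024 mm.
Long-edge AOV = 2·arctan(8.8 / (2 × 2.8024)) = 2·arctan(1.57009) ≈ 115.0133°.

115.01°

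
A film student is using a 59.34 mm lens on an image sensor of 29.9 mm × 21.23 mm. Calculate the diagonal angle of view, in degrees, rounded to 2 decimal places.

Sensor diagonal = √(29.9² + 21.23²) = √1344.7229 ≈ 36.6705 mm.
Angle of view α = 2·arctan(d/2f) with d = 36.6705 mm and f = 59.34 mm.
d/2f = 0.30899; arctan(0.30899) ≈ 17.1704°, so α ≈ 34.3408°.

34.34°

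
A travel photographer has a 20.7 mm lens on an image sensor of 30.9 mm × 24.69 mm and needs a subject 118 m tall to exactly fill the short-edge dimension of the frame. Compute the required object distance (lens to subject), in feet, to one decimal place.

324.6 ft

W: 118 m = 118000 mm.
Magnification m = h/W = dᵢ/dₒ; combined with 1/f = 1/dₒ + 1/dᵢ this gives dₒ = f·(1 + W/h).
dₒ = 20.7 mm × (1 + 118000/24.69) = 20.7 × 4780.2629 ≈ 98951.441 mm = 98951.441/304.8 ft = 324.644 ft.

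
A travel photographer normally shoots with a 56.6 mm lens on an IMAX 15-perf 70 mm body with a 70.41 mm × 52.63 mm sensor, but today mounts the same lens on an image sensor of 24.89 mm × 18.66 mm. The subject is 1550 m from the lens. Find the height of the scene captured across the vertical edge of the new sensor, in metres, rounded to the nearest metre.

511 m

The focal length stays 56.6 mm; the relevant sensor dimension is now h = 18.66 mm. Object distance dₒ = 1550 m = 1.55e+06 mm.
Thin-lens field height W = h·(dₒ − f)/f = 18.66 × (1.55e+06 − 56.6)/56.6 ≈ 510988.407 mm = 510.988 m.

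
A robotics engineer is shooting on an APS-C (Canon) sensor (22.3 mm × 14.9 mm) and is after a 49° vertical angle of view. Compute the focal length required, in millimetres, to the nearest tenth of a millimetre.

From α = 2·arctan(h/2f) we get f = h / (2·tan(α/2)).
With h = 14.9 mm and α/2 = 24.5°, tan(α/2) ≈ 0.45573, so f ≈ 14.9 / 0.91145 ≈ 16.3475 mm.

16.3 mm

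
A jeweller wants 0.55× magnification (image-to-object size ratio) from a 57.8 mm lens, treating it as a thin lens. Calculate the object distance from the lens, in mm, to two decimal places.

162.89 mm

With m = dᵢ/dₒ and 1/f = 1/dₒ + 1/dᵢ, substituting dᵢ = m·dₒ gives 1/f = (1 + 1/m)/dₒ, hence dₒ = f·(1 + 1/m).
dₒ = 57.8 × (1 + 1/0.55) = 57.8 × 2.81818 ≈ 162.891 mm.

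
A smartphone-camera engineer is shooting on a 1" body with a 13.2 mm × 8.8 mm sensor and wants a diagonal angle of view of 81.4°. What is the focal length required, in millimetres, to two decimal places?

9.22 mm

Sensor diagonal = √(13.2² + 8.8²) = √251.6800 ≈ 15.8644 mm.
From α = 2·arctan(d/2f) we get f = d / (2·tan(α/2)).
With d = 15.8644 mm and α/2 = 40.7°, tan(α/2) ≈ 0.86014, so f ≈ 15.8644 / 1.72027 ≈ 9.2220 mm.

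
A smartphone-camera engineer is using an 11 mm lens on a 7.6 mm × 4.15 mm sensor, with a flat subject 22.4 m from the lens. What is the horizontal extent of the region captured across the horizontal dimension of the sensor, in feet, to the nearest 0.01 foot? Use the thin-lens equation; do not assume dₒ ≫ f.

dₒ: 22.4 m = 22400 mm.
Similar triangles through the lens centre give W/dₒ = w/dᵢ; with 1/f = 1/dₒ + 1/dᵢ this gives W = w·(dₒ − f)/f.
W = 7.6 mm × (22400 − 11) / 11 = 7.6 × 2035.3636 ≈ 15468.764 mm = 15468.764/304.8 ft = 50.7505 ft.

50.75 ft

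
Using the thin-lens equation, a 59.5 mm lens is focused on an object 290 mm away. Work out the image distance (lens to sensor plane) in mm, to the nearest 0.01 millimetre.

1/dᵢ = 1/f − 1/dₒ = 1/59.5 − 1/290 = 0.0133584 mm⁻¹.
dᵢ = 1/0.0133584 ≈ 74.8590 mm.

74.86 mm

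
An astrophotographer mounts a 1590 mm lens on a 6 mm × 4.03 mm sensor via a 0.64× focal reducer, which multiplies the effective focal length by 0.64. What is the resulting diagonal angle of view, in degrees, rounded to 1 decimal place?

Effective focal length f = 1590 × 0.64 = 1017.6 mm.
Sensor diagonal = √(6² + 4.03²) = √52.2409 ≈ 7.2278 mm.
α = 2·arctan(7.228 / (2 × 1017.6)) = 2·arctan(0.00355) ≈ 0.4070°.

0.4°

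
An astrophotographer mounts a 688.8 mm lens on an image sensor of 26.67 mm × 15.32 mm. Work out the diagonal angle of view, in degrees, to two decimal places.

2.56°

Sensor diagonal = √(26.67² + 15.32²) = √945.9913 ≈ 30.7570 mm.
Angle of view α = 2·arctan(d/2f) with d = 30.7570 mm and f = 688.8 mm.
d/2f = 0.02233; arctan(0.02233) ≈ 1.2790°, so α ≈ 2.5580°.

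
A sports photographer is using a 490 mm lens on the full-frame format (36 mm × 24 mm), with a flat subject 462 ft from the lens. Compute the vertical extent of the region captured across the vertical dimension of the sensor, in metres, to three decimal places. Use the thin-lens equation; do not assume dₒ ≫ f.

6.873 m

dₒ: 462 ft × 304.8 mm/ft = 140817.60 mm.
Similar triangles through the lens centre give W/dₒ = h/dᵢ; with 1/f = 1/dₒ + 1/dᵢ this gives W = h·(dₒ − f)/f.
W = 24 mm × (140818 − 490) / 490 = 24 × 286.3828 ≈ 6873.188 mm = 6.87319 m.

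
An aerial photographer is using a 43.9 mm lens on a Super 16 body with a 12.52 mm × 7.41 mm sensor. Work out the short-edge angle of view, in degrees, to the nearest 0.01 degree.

9.65°

Angle of view α = 2·arctan(h/2f) with h = 7.41 mm and f = 43.9 mm.
h/2f = 0.08440; arctan(0.08440) ≈ 4.8241°, so α ≈ 9.6482°.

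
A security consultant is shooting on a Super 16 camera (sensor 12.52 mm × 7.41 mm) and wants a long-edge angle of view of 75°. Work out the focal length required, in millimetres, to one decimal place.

8.2 mm

From α = 2·arctan(w/2f) we get f = w / (2·tan(α/2)).
With w = 12.52 mm and α/2 = 37.5°, tan(α/2) ≈ 0.76733, so f ≈ 12.52 / 1.53465 ≈ 8.1582 mm.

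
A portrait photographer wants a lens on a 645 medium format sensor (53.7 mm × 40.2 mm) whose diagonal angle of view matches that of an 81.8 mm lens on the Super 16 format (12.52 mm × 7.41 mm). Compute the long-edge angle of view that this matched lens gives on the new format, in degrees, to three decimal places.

Sensor diagonal = √(12.52² + 7.41²) = √211.6585 ≈ 14.5485 mm.
Sensor diagonal = √(53.7² + 40.2²) = √4499.7300 ≈ 67.0800 mm.
Equal diagonal AOV ⇒ f₂ = f₁ · 67.0800/14.5485 = 81.8 × 4.61079 ≈ 377.1626 mm.
Long-edge AOV on the new format = 2·arctan(53.7 / (2 × 377.1626)) = 2·arctan(0.07119) ≈ 8.1440°.

8.144°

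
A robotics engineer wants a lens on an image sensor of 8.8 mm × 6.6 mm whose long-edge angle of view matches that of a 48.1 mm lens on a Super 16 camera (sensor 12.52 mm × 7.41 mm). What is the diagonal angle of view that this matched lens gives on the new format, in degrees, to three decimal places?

18.480°

Equal long-edge AOV ⇒ f₂ = f₁ · 8.8/12.52 = 48.1 × 0.70288 ≈ 33.8083 mm.
Sensor diagonal = √(8.8² + 6.6²) = √121.0000 ≈ 11.0000 mm.
Diagonal AOV on the new format = 2·arctan(11.0000 / (2 × 33.8083)) = 2·arctan(0.16268) ≈ 18.4801°.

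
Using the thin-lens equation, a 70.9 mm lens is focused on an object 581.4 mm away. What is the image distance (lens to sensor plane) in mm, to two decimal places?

80.75 mm

1/dᵢ = 1/f − 1/dₒ = 1/70.9 − 1/581.4 = 0.0123844 mm⁻¹.
dᵢ = 1/0.0123844 ≈ 80.7468 mm.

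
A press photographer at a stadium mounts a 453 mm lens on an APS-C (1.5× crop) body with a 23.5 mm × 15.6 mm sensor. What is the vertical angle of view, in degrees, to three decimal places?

1.973°

Angle of view α = 2·arctan(h/2f) with h = 15.6 mm and f = 453 mm.
h/2f = 0.01722; arctan(0.01722) ≈ 0.9865°, so α ≈ 1.9729°.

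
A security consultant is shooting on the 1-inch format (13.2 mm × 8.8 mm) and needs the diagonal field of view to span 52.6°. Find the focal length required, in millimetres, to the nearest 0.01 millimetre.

Sensor diagonal = √(13.2² + 8.8²) = √251.6800 ≈ 15.8644 mm.
From α = 2·arctan(d/2f) we get f = d / (2·tan(α/2)).
With d = 15.8644 mm and α/2 = 26.3°, tan(α/2) ≈ 0.49423, so f ≈ 15.8644 / 0.98846 ≈ 16.0496 mm.

16.05 mm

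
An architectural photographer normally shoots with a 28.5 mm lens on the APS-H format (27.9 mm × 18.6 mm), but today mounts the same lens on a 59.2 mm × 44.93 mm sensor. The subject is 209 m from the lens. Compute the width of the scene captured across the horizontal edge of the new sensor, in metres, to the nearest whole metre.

434 m

The focal length stays 28.5 mm; the relevant sensor dimension is now w = 59.2 mm. Object distance dₒ = 209 m = 209000 mm.
Thin-lens field width W = w·(dₒ − f)/f = 59.2 × (209000 − 28.5)/28.5 ≈ 434074.133 mm = 434.074 m.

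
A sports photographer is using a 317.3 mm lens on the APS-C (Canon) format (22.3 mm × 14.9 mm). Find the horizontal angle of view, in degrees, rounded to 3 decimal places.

Angle of view α = 2·arctan(w/2f) with w = 22.3 mm and f = 317.3 mm.
w/2f = 0.03514; arctan(0.03514) ≈ 2.0126°, so α ≈ 4.0251°.

4.025°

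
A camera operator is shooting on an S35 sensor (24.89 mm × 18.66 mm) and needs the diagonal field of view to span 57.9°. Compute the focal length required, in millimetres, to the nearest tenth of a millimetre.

Sensor diagonal = √(24.89² + 18.66²) = √967.7077 ≈ 31.1080 mm.
From α = 2·arctan(d/2f) we get f = d / (2·tan(α/2)).
With d = 31.1080 mm and α/2 = 28.95°, tan(α/2) ≈ 0.55317, so f ≈ 31.1080 / 1.10634 ≈ 28.1180 mm.

28.1 mm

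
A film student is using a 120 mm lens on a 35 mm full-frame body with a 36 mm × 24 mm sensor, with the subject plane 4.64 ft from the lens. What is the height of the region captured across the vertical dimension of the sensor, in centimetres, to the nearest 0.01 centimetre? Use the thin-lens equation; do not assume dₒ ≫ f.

25.89 cm

dₒ: 4.64 ft × 304.8 mm/ft = 1414.27 mm.
Similar triangles through the lens centre give W/dₒ = h/dᵢ; with 1/f = 1/dₒ + 1/dᵢ this gives W = h·(dₒ − f)/f.
W = 24 mm × (1414.27 − 120) / 120 = 24 × 10.7856 ≈ 258.854 mm = 25.8854 cm.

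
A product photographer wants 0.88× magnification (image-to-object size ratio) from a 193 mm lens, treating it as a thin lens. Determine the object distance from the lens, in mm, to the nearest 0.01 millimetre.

412.32 mm

With m = dᵢ/dₒ and 1/f = 1/dₒ + 1/dᵢ, substituting dᵢ = m·dₒ gives 1/f = (1 + 1/m)/dₒ, hence dₒ = f·(1 + 1/m).
dₒ = 193 × (1 + 1/0.88) = 193 × 2.13636 ≈ 412.318 mm.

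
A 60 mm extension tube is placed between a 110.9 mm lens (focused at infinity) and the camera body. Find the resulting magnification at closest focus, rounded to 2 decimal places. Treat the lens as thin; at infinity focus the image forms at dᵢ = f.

0.54×

The tube moves the image plane from f to f + e, so dᵢ = 110.9 + 60 = 170.9 mm. Focus is achieved when 1/f = 1/dₒ + 1/dᵢ, giving dₒ = 1/(1/f − 1/(f+e)).
Magnification m = dᵢ/dₒ = (f+e)·(1/f − 1/(f+e)) = e/f = 60/110.9 ≈ 0.5410.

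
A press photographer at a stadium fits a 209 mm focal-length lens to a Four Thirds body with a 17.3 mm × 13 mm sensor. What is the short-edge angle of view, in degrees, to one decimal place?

3.6°

Angle of view α = 2·arctan(h/2f) with h = 13 mm and f = 209 mm.
h/2f = 0.03110; arctan(0.03110) ≈ 1.7814°, so α ≈ 3.5627°.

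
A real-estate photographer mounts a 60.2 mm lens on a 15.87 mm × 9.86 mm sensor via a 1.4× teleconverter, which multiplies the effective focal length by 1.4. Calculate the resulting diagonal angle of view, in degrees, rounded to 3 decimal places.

12.650°

Effective focal length f = 60.2 × 1.4 = 84.28 mm.
Sensor diagonal = √(15.87² + 9.86²) = √349.0765 ≈ 18.6836 mm.
α = 2·arctan(18.684 / (2 × 84.28)) = 2·arctan(0.11084) ≈ 12.6500°.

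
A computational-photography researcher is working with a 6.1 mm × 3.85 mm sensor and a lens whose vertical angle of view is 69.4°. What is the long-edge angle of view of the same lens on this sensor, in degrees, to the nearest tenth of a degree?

95.3°

From the vertical AOV: f = 3.85 / (2·tan(34.7°)) = 3.85 / 1.38487 ≈ 2.7801 mm.
Long-edge AOV = 2·arctan(6.1 / (2 × 2.7801)) = 2·arctan(1.09710) ≈ 95.3021°.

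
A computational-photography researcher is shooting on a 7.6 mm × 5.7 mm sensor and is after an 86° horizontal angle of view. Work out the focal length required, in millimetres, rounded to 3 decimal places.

4.075 mm

From α = 2·arctan(w/2f) we get f = w / (2·tan(α/2)).
With w = 7.6 mm and α/2 = 43°, tan(α/2) ≈ 0.93252, so f ≈ 7.6 / 1.86503 ≈ 4.0750 mm.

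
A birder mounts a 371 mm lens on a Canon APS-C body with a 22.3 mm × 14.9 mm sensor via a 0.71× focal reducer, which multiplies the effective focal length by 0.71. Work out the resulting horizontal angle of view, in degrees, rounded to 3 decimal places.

4.848°

Effective focal length f = 371 × 0.71 = 263.41 mm.
α = 2·arctan(22.3 / (2 × 263.41)) = 2·arctan(0.04233) ≈ 4.8477°.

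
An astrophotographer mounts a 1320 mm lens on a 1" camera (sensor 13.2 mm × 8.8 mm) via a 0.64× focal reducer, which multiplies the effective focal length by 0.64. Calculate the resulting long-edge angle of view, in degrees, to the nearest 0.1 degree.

Effective focal length f = 1320 × 0.64 = 844.8 mm.
α = 2·arctan(13.2 / (2 × 844.8)) = 2·arctan(0.00781) ≈ 0.8952°.

0.9°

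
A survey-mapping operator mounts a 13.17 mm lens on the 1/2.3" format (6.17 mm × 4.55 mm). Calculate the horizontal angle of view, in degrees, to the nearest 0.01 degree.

Angle of view α = 2·arctan(w/2f) with w = 6.17 mm and f = 13.17 mm.
w/2f = 0.23424; arctan(0.23424) ≈ 13.1835°, so α ≈ 26.3670°.

26.37°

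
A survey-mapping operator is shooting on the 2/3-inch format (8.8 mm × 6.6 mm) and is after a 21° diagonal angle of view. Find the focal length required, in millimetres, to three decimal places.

Sensor diagonal = √(8.8² + 6.6²) = √121.0000 ≈ 11.0000 mm.
From α = 2·arctan(d/2f) we get f = d / (2·tan(α/2)).
With d = 11.0000 mm and α/2 = 10.5°, tan(α/2) ≈ 0.18534, so f ≈ 11.0000 / 0.37068 ≈ 29.6753 mm.

29.675 mm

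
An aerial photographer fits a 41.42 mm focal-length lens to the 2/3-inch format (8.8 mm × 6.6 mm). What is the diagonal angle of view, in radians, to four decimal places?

Sensor diagonal = √(8.8² + 6.6²) = √121.0000 ≈ 11.0000 mm.
Angle of view α = 2·arctan(d/2f) with d = 11.0000 mm and f = 41.42 mm.
d/2f = 0.13279; arctan(0.13279) ≈ 0.1320 rad, so α ≈ 0.2640 rad.

0.2640 rad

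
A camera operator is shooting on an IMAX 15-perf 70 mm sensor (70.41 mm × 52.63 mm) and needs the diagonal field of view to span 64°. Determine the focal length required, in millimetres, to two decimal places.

Sensor diagonal = √(70.41² + 52.63²) = √7727.4850 ≈ 87.9061 mm.
From α = 2·arctan(d/2f) we get f = d / (2·tan(α/2)).
With d = 87.9061 mm and α/2 = 32°, tan(α/2) ≈ 0.62487, so f ≈ 87.9061 / 1.24974 ≈ 70.3396 mm.

70.34 mm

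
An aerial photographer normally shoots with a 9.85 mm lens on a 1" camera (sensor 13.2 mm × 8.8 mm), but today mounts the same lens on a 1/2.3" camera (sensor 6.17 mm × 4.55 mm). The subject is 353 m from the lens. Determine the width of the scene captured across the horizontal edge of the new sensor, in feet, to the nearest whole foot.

The focal length stays 9.85 mm; the relevant sensor dimension is now w = 6.17 mm. Object distance dₒ = 353 m = 353000 mm.
Thin-lens field width W = w·(dₒ − f)/f = 6.17 × (353000 − 9.85)/9.85 ≈ 221111.596 mm = 221111.596/304.8 ft = 725.432 ft.

725 ft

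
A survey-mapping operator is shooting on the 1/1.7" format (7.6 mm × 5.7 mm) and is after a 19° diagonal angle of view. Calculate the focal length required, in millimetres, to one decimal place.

28.4 mm

Sensor diagonal = √(7.6² + 5.7²) = √90.2500 ≈ 9.5000 mm.
From α = 2·arctan(d/2f) we get f = d / (2·tan(α/2)).
With d = 9.5000 mm and α/2 = 9.5°, tan(α/2) ≈ 0.16734, so f ≈ 9.5000 / 0.33469 ≈ 28.3849 mm.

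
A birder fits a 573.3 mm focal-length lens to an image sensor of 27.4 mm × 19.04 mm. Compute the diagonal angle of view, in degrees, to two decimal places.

Sensor diagonal = √(27.4² + 19.04²) = √1113.2816 ≈ 33.3659 mm.
Angle of view α = 2·arctan(d/2f) with d = 33.3659 mm and f = 573.3 mm.
d/2f = 0.02910; arctan(0.02910) ≈ 1.6668°, so α ≈ 3.3337°.

3.33°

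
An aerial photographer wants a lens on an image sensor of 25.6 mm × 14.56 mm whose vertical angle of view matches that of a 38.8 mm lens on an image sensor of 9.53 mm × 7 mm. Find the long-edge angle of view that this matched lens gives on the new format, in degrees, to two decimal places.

18.02°

Equal vertical AOV ⇒ f₂ = f₁ · 14.56/7 = 38.8 × 2.08000 ≈ 80.7040 mm.
Long-edge AOV on the new format = 2·arctan(25.6 / (2 × 80.7040)) = 2·arctan(0.15860) ≈ 18.0246°.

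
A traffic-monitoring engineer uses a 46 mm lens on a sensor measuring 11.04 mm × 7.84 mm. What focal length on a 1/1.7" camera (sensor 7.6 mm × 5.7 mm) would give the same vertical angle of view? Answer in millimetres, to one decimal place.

Equal angle of view means equal height/f ratio, so f₂ = f₁ · (height₂/height₁) = 46 × 5.7/7.84.
f₂ = 46 × 0.72704 ≈ 33.444 mm.

33.4 mm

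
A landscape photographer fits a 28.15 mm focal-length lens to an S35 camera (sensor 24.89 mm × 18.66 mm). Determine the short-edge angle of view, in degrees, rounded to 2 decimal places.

36.67°

Angle of view α = 2·arctan(h/2f) with h = 18.66 mm and f = 28.15 mm.
h/2f = 0.33144; arctan(0.33144) ≈ 18.3372°, so α ≈ 36.6744°.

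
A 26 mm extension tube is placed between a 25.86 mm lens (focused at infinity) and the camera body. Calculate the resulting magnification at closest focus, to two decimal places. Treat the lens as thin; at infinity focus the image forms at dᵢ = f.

The tube moves the image plane from f to f + e, so dᵢ = 25.86 + 26 = 51.86 mm. Focus is achieved when 1/f = 1/dₒ + 1/dᵢ, giving dₒ = 1/(1/f − 1/(f+e)).
Magnification m = dᵢ/dₒ = (f+e)·(1/f − 1/(f+e)) = e/f = 26/25.86 ≈ 1.0054.

1.01×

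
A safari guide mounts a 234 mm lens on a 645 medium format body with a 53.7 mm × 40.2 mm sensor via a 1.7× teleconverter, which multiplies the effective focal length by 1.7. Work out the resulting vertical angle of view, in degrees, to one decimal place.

Effective focal length f = 234 × 1.7 = 397.8 mm.
α = 2·arctan(40.2 / (2 × 397.8)) = 2·arctan(0.05053) ≈ 5.7852°.

5.8°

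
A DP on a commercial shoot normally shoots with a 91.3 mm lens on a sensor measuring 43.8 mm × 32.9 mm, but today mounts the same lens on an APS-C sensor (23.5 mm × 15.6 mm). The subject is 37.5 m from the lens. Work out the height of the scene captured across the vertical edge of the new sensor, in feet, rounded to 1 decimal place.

The focal length stays 91.3 mm; the relevant sensor dimension is now h = 15.6 mm. Object distance dₒ = 37.5 m = 37500 mm.
Thin-lens field height W = h·(dₒ − f)/f = 15.6 × (37500 − 91.3)/91.3 ≈ 6391.848 mm = 6391.848/304.8 ft = 20.9706 ft.

21.0 ft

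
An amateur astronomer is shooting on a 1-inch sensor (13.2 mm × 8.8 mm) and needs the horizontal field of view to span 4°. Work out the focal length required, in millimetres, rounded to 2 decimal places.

189.00 mm

From α = 2·arctan(w/2f) we get f = w / (2·tan(α/2)).
With w = 13.2 mm and α/2 = 2°, tan(α/2) ≈ 0.03492, so f ≈ 13.2 / 0.06984 ≈ 188.9993 mm.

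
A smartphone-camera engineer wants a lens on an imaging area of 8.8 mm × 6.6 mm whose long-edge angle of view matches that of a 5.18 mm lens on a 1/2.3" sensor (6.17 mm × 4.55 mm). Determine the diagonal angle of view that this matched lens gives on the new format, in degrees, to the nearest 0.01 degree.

73.33°

Equal long-edge AOV ⇒ f₂ = f₁ · 8.8/6.17 = 5.18 × 1.42626 ≈ 7.3880 mm.
Sensor diagonal = √(8.8² + 6.6²) = √121.0000 ≈ 11.0000 mm.
Diagonal AOV on the new format = 2·arctan(11.0000 / (2 × 7.3880)) = 2·arctan(0.74445) ≈ 73.3317°.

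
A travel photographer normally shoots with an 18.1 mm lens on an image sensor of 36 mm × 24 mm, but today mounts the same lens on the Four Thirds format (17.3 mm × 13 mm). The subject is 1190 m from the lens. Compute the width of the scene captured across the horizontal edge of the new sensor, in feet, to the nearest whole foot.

The focal length stays 18.1 mm; the relevant sensor dimension is now w = 17.3 mm. Object distance dₒ = 1190 m = 1.19e+06 mm.
Thin-lens field width W = w·(dₒ − f)/f = 17.3 × (1.19e+06 − 18.1)/18.1 ≈ 1137386.015 mm = 1137386.015/304.8 ft = 3731.58 ft.

3732 ft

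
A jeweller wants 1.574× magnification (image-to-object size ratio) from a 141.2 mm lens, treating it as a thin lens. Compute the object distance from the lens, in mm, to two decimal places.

With m = dᵢ/dₒ and 1/f = 1/dₒ + 1/dᵢ, substituting dᵢ = m·dₒ gives 1/f = (1 + 1/m)/dₒ, hence dₒ = f·(1 + 1/m).
dₒ = 141.2 × (1 + 1/1.574) = 141.2 × 1.63532 ≈ 230.908 mm.

230.91 mm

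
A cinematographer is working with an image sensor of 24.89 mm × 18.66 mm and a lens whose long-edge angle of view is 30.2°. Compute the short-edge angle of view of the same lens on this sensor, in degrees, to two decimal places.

22.87°

From the long-edge AOV: f = 24.89 / (2·tan(15.1°)) = 24.89 / 0.53964 ≈ 46.1232 mm.
Short-edge AOV = 2·arctan(18.66 / (2 × 46.1232)) = 2·arctan(0.20228) ≈ 22.8714°.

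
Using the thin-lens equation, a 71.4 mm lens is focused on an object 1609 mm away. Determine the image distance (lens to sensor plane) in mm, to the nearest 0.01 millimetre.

74.72 mm

1/dᵢ = 1/f − 1/dₒ = 1/71.4 − 1/1609 = 0.0133841 mm⁻¹.
dᵢ = 1/0.0133841 ≈ 74.7155 mm.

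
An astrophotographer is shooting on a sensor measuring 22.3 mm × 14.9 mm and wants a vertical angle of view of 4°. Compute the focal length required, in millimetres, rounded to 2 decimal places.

From α = 2·arctan(h/2f) we get f = h / (2·tan(α/2)).
With h = 14.9 mm and α/2 = 2°, tan(α/2) ≈ 0.03492, so f ≈ 14.9 / 0.06984 ≈ 213.3401 mm.

213.34 mm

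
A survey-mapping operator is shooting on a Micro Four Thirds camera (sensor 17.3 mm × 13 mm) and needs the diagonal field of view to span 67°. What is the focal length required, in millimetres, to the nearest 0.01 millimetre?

16.35 mm

Sensor diagonal = √(17.3² + 13²) = √468.2900 ≈ 21.6400 mm.
From α = 2·arctan(d/2f) we get f = d / (2·tan(α/2)).
With d = 21.6400 mm and α/2 = 33.5°, tan(α/2) ≈ 0.66189, so f ≈ 21.6400 / 1.32377 ≈ 16.3472 mm.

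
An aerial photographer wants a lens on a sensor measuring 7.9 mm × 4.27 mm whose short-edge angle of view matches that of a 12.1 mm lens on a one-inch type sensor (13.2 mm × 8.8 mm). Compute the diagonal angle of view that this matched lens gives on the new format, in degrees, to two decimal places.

Equal short-edge AOV ⇒ f₂ = f₁ · 4.27/8.8 = 12.1 × 0.48523 ≈ 5.8712 mm.
Sensor diagonal = √(7.9² + 4.27²) = √80.6429 ≈ 8.9801 mm.
Diagonal AOV on the new format = 2·arctan(8.9801 / (2 × 5.8712)) = 2·arctan(0.76476) ≈ 74.8143°.

74.81°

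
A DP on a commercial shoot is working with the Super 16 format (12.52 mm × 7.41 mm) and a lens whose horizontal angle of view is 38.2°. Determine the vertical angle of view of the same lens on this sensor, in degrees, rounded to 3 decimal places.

23.164°

From the horizontal AOV: f = 12.52 / (2·tan(19.1°)) = 12.52 / 0.69256 ≈ 18.0778 mm.
Vertical AOV = 2·arctan(7.41 / (2 × 18.0778)) = 2·arctan(0.20495) ≈ 23.1645°.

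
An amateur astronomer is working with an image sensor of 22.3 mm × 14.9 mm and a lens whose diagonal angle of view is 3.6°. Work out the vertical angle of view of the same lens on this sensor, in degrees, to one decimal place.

Sensor diagonal = √(22.3² + 14.9²) = √719.3000 ≈ 26.8198 mm.
From the diagonal AOV: f = 26.8198 / (2·tan(1.8°)) = 26.8198 / 0.06285 ≈ 426.7094 mm.
Vertical AOV = 2·arctan(14.9 / (2 × 426.7094)) = 2·arctan(0.01746) ≈ 2.0005°.

2.0°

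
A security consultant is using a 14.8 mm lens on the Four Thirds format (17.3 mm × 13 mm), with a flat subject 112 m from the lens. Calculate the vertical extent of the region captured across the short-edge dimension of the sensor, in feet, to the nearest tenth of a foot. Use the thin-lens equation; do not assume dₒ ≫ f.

dₒ: 112 m = 112000 mm.
Similar triangles through the lens centre give W/dₒ = h/dᵢ; with 1/f = 1/dₒ + 1/dᵢ this gives W = h·(dₒ − f)/f.
W = 13 mm × (112000 − 14.8) / 14.8 = 13 × 7566.5676 ≈ 98365.378 mm = 98365.378/304.8 ft = 322.721 ft.

322.7 ft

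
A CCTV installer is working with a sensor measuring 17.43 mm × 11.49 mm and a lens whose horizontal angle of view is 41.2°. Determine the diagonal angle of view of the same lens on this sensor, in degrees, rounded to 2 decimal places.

From the horizontal AOV: f = 17.43 / (2·tan(20.6°)) = 17.43 / 0.75175 ≈ 23.1859 mm.
Sensor diagonal = √(17.43² + 11.49²) = √435.8250 ≈ 20.8764 mm.
Diagonal AOV = 2·arctan(20.8764 / (2 × 23.1859)) = 2·arctan(0.45020) ≈ 48.4742°.

48.47°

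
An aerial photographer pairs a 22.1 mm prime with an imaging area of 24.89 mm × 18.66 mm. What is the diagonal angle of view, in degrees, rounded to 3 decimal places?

Sensor diagonal = √(24.89² + 18.66²) = √967.7077 ≈ 31.1080 mm.
Angle of view α = 2·arctan(d/2f) with d = 31.1080 mm and f = 22.1 mm.
d/2f = 0.70380; arctan(0.70380) ≈ 35.1379°, so α ≈ 70.2758°.

70.276°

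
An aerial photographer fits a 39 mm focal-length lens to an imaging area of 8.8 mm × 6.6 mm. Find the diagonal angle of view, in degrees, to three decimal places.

16.054°

Sensor diagonal = √(8.8² + 6.6²) = √121.0000 ≈ 11.0000 mm.
Angle of view α = 2·arctan(d/2f) with d = 11.0000 mm and f = 39 mm.
d/2f = 0.14103; arctan(0.14103) ≈ 8.0272°, so α ≈ 16.0545°.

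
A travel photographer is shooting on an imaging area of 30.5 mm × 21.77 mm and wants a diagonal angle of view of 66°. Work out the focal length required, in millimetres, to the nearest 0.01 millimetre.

Sensor diagonal = √(30.5² + 21.77²) = √1404.1829 ≈ 37.4724 mm.
From α = 2·arctan(d/2f) we get f = d / (2·tan(α/2)).
With d = 37.4724 mm and α/2 = 33°, tan(α/2) ≈ 0.64941, so f ≈ 37.4724 / 1.29882 ≈ 28.8512 mm.

28.85 mm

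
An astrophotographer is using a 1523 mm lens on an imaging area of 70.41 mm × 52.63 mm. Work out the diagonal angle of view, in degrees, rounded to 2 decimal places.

3.31°

Sensor diagonal = √(70.41² + 52.63²) = √7727.4850 ≈ 87.9061 mm.
Angle of view α = 2·arctan(d/2f) with d = 87.9061 mm and f = 1523 mm.
d/2f = 0.02886; arctan(0.02886) ≈ 1.6531°, so α ≈ 3.3061°.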